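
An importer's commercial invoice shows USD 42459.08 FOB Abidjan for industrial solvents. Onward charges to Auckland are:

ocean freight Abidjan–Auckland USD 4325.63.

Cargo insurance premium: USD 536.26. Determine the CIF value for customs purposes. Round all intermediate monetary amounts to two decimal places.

CIF = FOB price + freight + insurance
CIF = 42459.08 + 4325.63 + 536.26 = 47320.97

CIF value: USD 47320.97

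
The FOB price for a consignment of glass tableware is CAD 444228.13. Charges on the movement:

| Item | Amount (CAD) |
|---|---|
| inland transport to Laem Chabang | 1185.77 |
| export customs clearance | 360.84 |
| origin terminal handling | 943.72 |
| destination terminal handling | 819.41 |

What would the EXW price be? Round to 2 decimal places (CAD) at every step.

Not relevant to the conversion: destination terminal — on the buyer under both terms; not part of either seller's price.
From FOB to EXW, the seller no longer bears: inland to port, export clearance, origin terminal.
EXW price = 444228.13 − 1185.77 − 360.84 − 943.72 = 441737.80

EXW price: CAD 441737.80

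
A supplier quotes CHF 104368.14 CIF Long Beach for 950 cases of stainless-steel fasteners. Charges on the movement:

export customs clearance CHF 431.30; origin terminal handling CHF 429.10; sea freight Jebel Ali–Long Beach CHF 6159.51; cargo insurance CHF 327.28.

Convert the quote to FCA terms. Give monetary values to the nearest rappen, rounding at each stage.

FCA price: CHF 97452.25

Not relevant to the conversion: export clearance — on the seller under both CIF and FCA; already in the CIF price and stays in the FCA price.
From CIF to FCA, the seller no longer bears: origin terminal, freight, insurance.
FCA price = 104368.14 − 429.10 − 6159.51 − 327.28 = 97452.25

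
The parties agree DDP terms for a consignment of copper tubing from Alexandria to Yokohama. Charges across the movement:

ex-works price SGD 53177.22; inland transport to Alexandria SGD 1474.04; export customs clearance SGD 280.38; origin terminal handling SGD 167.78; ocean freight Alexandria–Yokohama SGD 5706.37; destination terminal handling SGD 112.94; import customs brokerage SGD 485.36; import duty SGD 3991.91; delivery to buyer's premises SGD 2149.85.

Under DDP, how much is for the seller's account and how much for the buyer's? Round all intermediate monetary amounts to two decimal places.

Seller: SGD 67545.85; buyer: SGD 0.00

DDP: the seller bears all costs including import duty.
Seller's account: goods 53177.22 + inland to port 1474.04 + export clearance 280.38 + origin terminal 167.78 + freight 5706.37 + destination terminal 112.94 + brokerage 485.36 + duty 3991.91 + delivery 2149.85 = 67545.85
Buyer's account: 0.00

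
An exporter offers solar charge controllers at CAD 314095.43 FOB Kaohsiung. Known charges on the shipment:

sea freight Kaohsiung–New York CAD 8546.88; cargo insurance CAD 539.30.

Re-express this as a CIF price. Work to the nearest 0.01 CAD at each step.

CIF price: CAD 323181.61

From FOB to CIF, the seller additionally bears: freight, insurance.
CIF price = 314095.43 + 8546.88 + 539.30 = 323181.61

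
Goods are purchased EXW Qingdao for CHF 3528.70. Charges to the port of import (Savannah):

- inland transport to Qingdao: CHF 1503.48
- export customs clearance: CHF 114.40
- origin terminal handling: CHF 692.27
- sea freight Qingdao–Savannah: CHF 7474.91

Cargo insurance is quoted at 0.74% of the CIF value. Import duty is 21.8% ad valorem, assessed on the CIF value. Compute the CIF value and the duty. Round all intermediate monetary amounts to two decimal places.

Let C be the CIF value. C = EXW price + pre-shipment costs + freight + 0.74% × C
C − 0.74% × C = 3528.70 + 1503.48 + 114.40 + 692.27 + 7474.91
0.9926 × C = 13313.76
C = 13313.76 / 0.9926 = 13413.02
Insurance premium = 0.74% × 13413.02 = 99.26
Import duty = 13413.02 × 21.8% = 2924.04

CIF value: CHF 13413.02; import duty: CHF 2924.04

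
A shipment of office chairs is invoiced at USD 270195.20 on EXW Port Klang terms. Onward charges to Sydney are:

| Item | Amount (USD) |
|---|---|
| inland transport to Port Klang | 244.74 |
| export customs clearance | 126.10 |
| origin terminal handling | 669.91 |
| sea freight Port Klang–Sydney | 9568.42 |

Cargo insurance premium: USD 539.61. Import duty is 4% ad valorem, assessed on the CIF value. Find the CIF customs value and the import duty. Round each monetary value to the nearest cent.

CIF value: USD 281343.98; import duty: USD 11253.76

CIF = EXW price + pre-shipment costs + freight + insurance
CIF = 270195.20 + 244.74 + 126.10 + 669.91 + 9568.42 + 539.61 = 281343.98
Import duty = 281343.98 × 4% = 11253.76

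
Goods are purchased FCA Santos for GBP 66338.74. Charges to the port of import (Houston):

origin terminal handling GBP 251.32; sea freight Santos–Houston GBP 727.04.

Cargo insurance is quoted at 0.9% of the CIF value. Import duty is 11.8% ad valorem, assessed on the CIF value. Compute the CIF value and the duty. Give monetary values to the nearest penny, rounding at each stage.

CIF value: GBP 67928.46; import duty: GBP 8015.56

Let C be the CIF value. C = FCA price + pre-shipment costs + freight + 0.9% × C
C − 0.9% × C = 66338.74 + 251.32 + 727.04
0.991 × C = 67317.10
C = 67317.10 / 0.991 = 67928.46
Insurance premium = 0.9% × 67928.46 = 611.36
Import duty = 67928.46 × 11.8% = 8015.56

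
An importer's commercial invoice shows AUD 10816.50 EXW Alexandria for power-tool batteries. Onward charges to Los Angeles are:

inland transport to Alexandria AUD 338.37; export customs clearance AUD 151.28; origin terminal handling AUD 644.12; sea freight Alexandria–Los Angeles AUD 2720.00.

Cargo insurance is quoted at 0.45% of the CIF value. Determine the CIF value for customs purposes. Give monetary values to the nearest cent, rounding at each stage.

CIF value: AUD 14736.58

Let C be the CIF value. C = EXW price + pre-shipment costs + freight + 0.45% × C
C − 0.45% × C = 10816.50 + 338.37 + 151.28 + 644.12 + 2720.00
0.9955 × C = 14670.27
C = 14670.27 / 0.9955 = 14736.58
Insurance premium = 0.45% × 14736.58 = 66.31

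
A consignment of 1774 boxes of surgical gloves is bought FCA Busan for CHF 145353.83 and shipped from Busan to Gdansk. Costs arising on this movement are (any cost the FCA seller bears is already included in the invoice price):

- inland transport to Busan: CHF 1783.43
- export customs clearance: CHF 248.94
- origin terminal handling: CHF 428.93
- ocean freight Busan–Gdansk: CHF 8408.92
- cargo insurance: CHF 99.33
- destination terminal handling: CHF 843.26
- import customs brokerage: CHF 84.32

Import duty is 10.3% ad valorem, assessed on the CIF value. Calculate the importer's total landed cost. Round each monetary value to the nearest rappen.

FCA: the seller delivers export-cleared goods to the carrier; the buyer bears costs from that point.
Already in the invoice (seller's account under FCA): inland to port, export clearance — exclude.
CIF value = FCA price + origin terminal + freight + insurance = 145353.83 + 428.93 + 8408.92 + 99.33 = 154291.01
Import duty = 154291.01 × 10.3% = 15891.97
Buyer bears: origin terminal 428.93 + freight 8408.92 + insurance 99.33 + destination terminal 843.26 + brokerage 84.32 + duty 15891.97 = 25756.73
Landed cost = invoice 145353.83 + 25756.73 = 171110.56

Total landed cost: CHF 171110.56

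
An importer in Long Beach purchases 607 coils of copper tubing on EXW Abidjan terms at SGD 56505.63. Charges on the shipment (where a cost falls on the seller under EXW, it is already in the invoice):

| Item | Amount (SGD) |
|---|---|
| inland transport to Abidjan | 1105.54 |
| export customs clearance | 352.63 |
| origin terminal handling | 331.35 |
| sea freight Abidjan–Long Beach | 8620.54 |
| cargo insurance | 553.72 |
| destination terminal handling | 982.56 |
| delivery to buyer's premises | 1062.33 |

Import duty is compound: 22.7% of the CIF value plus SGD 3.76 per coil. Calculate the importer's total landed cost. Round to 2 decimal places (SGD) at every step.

Total landed cost: SGD 87112.18

EXW: the seller makes goods available at their premises; the buyer bears all onward costs.
CIF value = EXW price + inland to port + export clearance + origin terminal + freight + insurance = 56505.63 + 1105.54 + 352.63 + 331.35 + 8620.54 + 553.72 = 67469.41
Ad valorem component: 67469.41 × 22.7% = 15315.56
Specific component: 607 × 3.76 = 2282.32
Import duty = 15315.56 + 2282.32 = 17597.88
Buyer bears: inland to port 1105.54 + export clearance 352.63 + origin terminal 331.35 + freight 8620.54 + insurance 553.72 + destination terminal 982.56 + delivery 1062.33 + duty 17597.88 = 30606.55
Landed cost = invoice 56505.63 + 30606.55 = 87112.18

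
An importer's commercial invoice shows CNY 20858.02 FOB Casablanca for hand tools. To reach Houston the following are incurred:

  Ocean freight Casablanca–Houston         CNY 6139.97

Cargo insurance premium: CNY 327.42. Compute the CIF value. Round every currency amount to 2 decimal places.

CIF = FOB price + freight + insurance
CIF = 20858.02 + 6139.97 + 327.42 = 27325.41

CIF value: CNY 27325.41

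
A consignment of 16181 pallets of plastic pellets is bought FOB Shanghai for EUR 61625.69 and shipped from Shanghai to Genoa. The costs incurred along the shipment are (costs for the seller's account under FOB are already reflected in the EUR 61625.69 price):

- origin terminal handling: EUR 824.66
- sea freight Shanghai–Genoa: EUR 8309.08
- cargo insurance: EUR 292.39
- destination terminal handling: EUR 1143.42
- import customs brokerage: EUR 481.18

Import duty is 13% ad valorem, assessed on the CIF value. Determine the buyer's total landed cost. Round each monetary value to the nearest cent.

FOB: the seller bears costs until goods are on board at the origin port; the buyer bears freight, insurance and all costs thereafter.
Already in the invoice (seller's account under FOB): origin terminal — exclude.
CIF value = FOB price + freight + insurance = 61625.69 + 8309.08 + 292.39 = 70227.16
Import duty = 70227.16 × 13% = 9129.53
Buyer bears: freight 8309.08 + insurance 292.39 + destination terminal 1143.42 + brokerage 481.18 + duty 9129.53 = 19355.60
Landed cost = invoice 61625.69 + 19355.60 = 80981.29

Total landed cost: EUR 80981.29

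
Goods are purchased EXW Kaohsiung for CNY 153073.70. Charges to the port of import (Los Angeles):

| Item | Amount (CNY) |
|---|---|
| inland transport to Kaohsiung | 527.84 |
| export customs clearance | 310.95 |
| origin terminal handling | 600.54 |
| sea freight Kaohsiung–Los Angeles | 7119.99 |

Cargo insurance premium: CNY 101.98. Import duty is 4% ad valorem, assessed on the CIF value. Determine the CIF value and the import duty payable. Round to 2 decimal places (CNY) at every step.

CIF value: CNY 161735.00; import duty: CNY 6469.40

CIF = EXW price + pre-shipment costs + freight + insurance
CIF = 153073.70 + 527.84 + 310.95 + 600.54 + 7119.99 + 101.98 = 161735.00
Import duty = 161735.00 × 4% = 6469.40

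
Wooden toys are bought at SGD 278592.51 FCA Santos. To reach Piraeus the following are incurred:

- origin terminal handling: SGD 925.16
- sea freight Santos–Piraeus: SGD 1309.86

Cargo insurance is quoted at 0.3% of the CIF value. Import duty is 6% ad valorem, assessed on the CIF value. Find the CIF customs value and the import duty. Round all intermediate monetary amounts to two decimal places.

Let C be the CIF value. C = FCA price + pre-shipment costs + freight + 0.3% × C
C − 0.3% × C = 278592.51 + 925.16 + 1309.86
0.997 × C = 280827.53
C = 280827.53 / 0.997 = 281672.55
Insurance premium = 0.3% × 281672.55 = 845.02
Import duty = 281672.55 × 6% = 16900.35

CIF value: SGD 281672.55; import duty: SGD 16900.35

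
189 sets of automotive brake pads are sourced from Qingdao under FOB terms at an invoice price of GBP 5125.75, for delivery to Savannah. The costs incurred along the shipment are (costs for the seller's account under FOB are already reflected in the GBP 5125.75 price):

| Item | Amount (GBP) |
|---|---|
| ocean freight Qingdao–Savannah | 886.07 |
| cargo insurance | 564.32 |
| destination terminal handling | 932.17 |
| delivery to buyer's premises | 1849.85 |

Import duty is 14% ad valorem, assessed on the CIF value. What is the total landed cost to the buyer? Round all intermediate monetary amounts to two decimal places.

Total landed cost: GBP 10278.82

FOB: the seller bears costs until goods are on board at the origin port; the buyer bears freight, insurance and all costs thereafter.
CIF value = FOB price + freight + insurance = 5125.75 + 886.07 + 564.32 = 6576.14
Import duty = 6576.14 × 14% = 920.66
Buyer bears: freight 886.07 + insurance 564.32 + destination terminal 932.17 + delivery 1849.85 + duty 920.66 = 5153.07
Landed cost = invoice 5125.75 + 5153.07 = 10278.82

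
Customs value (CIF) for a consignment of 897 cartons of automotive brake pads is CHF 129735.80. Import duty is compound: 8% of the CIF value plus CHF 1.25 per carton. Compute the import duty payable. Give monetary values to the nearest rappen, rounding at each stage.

Import duty: CHF 11500.11

Ad valorem component: 129735.80 × 8% = 10378.86
Specific component: 897 × 1.25 = 1121.25
Import duty = 10378.86 + 1121.25 = 11500.11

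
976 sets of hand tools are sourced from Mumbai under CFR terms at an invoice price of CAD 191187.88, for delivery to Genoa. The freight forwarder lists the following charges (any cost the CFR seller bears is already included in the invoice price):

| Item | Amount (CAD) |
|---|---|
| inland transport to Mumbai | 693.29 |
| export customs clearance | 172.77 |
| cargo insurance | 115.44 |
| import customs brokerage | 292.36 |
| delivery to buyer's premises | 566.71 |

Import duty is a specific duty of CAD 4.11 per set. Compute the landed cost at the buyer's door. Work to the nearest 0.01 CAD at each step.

CFR: the seller pays costs through ocean freight to the destination port, but not insurance.
Already in the invoice (seller's account under CFR): inland to port, export clearance — exclude.
CIF value = CFR price + insurance = 191187.88 + 115.44 = 191303.32
Import duty = 976 × 4.11 = 4011.36
Buyer bears: insurance 115.44 + brokerage 292.36 + delivery 566.71 + duty 4011.36 = 4985.87
Landed cost = invoice 191187.88 + 4985.87 = 196173.75

Total landed cost: CAD 196173.75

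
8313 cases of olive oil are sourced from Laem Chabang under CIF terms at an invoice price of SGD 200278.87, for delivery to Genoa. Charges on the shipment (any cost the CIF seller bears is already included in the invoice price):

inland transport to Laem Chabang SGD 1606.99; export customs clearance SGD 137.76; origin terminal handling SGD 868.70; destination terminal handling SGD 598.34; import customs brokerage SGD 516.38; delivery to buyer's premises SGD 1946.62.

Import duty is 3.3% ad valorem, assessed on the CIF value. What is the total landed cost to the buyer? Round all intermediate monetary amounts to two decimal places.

CIF: the seller pays costs through ocean freight and marine insurance to the destination port.
Already in the invoice (seller's account under CIF): inland to port, export clearance, origin terminal — exclude.
The CIF price already equals the CIF value: 200278.87
Import duty = 200278.87 × 3.3% = 6609.20
Buyer bears: destination terminal 598.34 + brokerage 516.38 + delivery 1946.62 + duty 6609.20 = 9670.54
Landed cost = invoice 200278.87 + 9670.54 = 209949.41

Total landed cost: SGD 209949.41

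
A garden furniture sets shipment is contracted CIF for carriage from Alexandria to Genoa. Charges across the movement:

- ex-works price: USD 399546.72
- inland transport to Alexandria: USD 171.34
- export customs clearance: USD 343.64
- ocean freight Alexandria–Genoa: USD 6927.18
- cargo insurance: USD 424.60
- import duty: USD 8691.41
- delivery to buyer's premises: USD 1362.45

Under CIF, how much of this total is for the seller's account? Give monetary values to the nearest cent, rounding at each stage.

Seller's account: USD 407413.48

CIF: the seller pays costs through ocean freight and marine insurance to the destination port.
Seller's account: goods 399546.72 + inland to port 171.34 + export clearance 343.64 + freight 6927.18 + insurance 424.60 = 407413.48
Buyer's account: duty 8691.41 + delivery 1362.45 = 10053.86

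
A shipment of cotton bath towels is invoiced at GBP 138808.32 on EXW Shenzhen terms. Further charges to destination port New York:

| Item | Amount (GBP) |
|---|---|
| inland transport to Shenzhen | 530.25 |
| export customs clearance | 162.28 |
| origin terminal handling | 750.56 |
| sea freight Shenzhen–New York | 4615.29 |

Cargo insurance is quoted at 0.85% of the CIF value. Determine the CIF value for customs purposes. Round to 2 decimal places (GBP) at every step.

Let C be the CIF value. C = EXW price + pre-shipment costs + freight + 0.85% × C
C − 0.85% × C = 138808.32 + 530.25 + 162.28 + 750.56 + 4615.29
0.9915 × C = 144866.70
C = 144866.70 / 0.9915 = 146108.62
Insurance premium = 0.85% × 146108.62 = 1241.92

CIF value: GBP 146108.62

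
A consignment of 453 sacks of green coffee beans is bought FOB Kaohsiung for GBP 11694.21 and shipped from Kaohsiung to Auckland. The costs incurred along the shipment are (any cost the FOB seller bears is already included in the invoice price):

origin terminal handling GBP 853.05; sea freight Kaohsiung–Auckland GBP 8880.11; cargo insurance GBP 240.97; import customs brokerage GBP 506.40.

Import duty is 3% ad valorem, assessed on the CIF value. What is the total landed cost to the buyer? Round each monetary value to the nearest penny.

FOB: the seller bears costs until goods are on board at the origin port; the buyer bears freight, insurance and all costs thereafter.
Already in the invoice (seller's account under FOB): origin terminal — exclude.
CIF value = FOB price + freight + insurance = 11694.21 + 8880.11 + 240.97 = 20815.29
Import duty = 20815.29 × 3% = 624.46
Buyer bears: freight 8880.11 + insurance 240.97 + brokerage 506.40 + duty 624.46 = 10251.94
Landed cost = invoice 11694.21 + 10251.94 = 21946.15

Total landed cost: GBP 21946.15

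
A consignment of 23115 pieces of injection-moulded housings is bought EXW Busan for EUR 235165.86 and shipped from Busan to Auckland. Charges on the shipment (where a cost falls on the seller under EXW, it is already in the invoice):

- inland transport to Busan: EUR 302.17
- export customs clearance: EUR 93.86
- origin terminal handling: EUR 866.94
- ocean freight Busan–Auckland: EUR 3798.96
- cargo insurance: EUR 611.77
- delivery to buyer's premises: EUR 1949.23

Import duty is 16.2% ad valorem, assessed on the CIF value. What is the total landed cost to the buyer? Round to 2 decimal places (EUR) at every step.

EXW: the seller makes goods available at their premises; the buyer bears all onward costs.
CIF value = EXW price + inland to port + export clearance + origin terminal + freight + insurance = 235165.86 + 302.17 + 93.86 + 866.94 + 3798.96 + 611.77 = 240839.56
Import duty = 240839.56 × 16.2% = 39016.01
Buyer bears: inland to port 302.17 + export clearance 93.86 + origin terminal 866.94 + freight 3798.96 + insurance 611.77 + delivery 1949.23 + duty 39016.01 = 46638.94
Landed cost = invoice 235165.86 + 46638.94 = 281804.80

Total landed cost: EUR 281804.80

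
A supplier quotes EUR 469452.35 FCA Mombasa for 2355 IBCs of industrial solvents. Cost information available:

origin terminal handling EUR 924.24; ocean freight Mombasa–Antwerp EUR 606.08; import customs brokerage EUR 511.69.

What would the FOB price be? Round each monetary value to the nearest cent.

Not relevant to the conversion: freight, brokerage — on the buyer under both terms; not part of either seller's price.
From FCA to FOB, the seller additionally bears: origin terminal.
FOB price = 469452.35 + 924.24 = 470376.59

FOB price: EUR 470376.59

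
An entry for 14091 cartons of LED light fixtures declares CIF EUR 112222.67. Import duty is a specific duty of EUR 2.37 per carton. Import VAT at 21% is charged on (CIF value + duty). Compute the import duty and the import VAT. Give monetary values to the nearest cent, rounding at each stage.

Import duty = 14091 × 2.37 = 33395.67
VAT base = CIF + duty = 112222.67 + 33395.67 = 145618.34
Import VAT = 145618.34 × 21% = 30579.85

Import duty: EUR 33395.67; import VAT: EUR 30579.85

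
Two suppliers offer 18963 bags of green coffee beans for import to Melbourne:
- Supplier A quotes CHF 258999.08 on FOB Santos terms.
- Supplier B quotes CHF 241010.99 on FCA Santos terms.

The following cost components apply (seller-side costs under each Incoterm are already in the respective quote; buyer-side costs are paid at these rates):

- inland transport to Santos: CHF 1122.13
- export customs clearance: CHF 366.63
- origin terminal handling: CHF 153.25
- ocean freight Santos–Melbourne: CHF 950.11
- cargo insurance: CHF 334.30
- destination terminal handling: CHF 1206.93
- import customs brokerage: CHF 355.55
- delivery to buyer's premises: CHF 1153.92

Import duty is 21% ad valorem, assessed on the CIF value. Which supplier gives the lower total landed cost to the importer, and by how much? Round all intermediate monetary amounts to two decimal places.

Supplier A (FOB):
CIF value = FOB price + freight + insurance = 258999.08 + 950.11 + 334.30 = 260283.49
Import duty = 260283.49 × 21% = 54659.53
Buyer bears (A): 950.11 + 334.30 + 1206.93 + 355.55 + 1153.92 = 4000.81
Landed cost (A) = invoice 258999.08 + 4000.81 + duty 54659.53 = 317659.42
Supplier B (FCA):
CIF value = FCA price + origin terminal + freight + insurance = 241010.99 + 153.25 + 950.11 + 334.30 = 242448.65
Import duty = 242448.65 × 21% = 50914.22
Buyer bears (B): 153.25 + 950.11 + 334.30 + 1206.93 + 355.55 + 1153.92 = 4154.06
Landed cost (B) = invoice 241010.99 + 4154.06 + duty 50914.22 = 296079.27
Difference = |317659.42 − 296079.27| = 21580.15

Supplier B is cheaper by CHF 21580.15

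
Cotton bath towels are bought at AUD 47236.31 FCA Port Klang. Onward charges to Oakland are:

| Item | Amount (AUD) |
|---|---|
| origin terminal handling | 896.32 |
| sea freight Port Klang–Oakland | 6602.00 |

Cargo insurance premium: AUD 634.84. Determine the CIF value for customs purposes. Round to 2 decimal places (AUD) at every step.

CIF = FCA price + pre-shipment costs + freight + insurance
CIF = 47236.31 + 896.32 + 6602.00 + 634.84 = 55369.47

CIF value: AUD 55369.47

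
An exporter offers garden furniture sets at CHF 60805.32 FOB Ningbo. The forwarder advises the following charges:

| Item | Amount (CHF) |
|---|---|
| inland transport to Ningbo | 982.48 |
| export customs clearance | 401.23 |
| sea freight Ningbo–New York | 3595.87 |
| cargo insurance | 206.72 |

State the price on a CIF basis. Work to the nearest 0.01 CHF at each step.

Not relevant to the conversion: inland to port, export clearance — on the seller under both FOB and CIF; already in the FOB price and stays in the CIF price.
From FOB to CIF, the seller additionally bears: freight, insurance.
CIF price = 60805.32 + 3595.87 + 206.72 = 64607.91

CIF price: CHF 64607.91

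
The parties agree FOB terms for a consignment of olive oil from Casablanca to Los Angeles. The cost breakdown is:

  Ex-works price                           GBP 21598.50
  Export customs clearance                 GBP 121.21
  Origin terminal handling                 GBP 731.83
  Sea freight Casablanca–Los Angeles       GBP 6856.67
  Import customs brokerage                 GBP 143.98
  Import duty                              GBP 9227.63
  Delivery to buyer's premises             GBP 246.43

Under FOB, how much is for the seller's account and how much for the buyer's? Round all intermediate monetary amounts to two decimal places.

FOB: the seller bears costs until goods are on board at the origin port; the buyer bears freight, insurance and all costs thereafter.
Seller's account: goods 21598.50 + export clearance 121.21 + origin terminal 731.83 = 22451.54
Buyer's account: freight 6856.67 + brokerage 143.98 + duty 9227.63 + delivery 246.43 = 16474.71

Seller: GBP 22451.54; buyer: GBP 16474.71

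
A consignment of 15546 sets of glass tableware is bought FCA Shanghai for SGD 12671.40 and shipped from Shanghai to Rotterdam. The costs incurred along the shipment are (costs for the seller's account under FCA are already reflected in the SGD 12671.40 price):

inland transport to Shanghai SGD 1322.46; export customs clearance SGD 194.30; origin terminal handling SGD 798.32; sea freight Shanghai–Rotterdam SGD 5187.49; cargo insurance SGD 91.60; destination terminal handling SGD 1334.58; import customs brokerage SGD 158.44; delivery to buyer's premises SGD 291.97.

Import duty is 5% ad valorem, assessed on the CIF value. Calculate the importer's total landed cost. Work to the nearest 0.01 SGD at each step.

Total landed cost: SGD 21471.24

FCA: the seller delivers export-cleared goods to the carrier; the buyer bears costs from that point.
Already in the invoice (seller's account under FCA): inland to port, export clearance — exclude.
CIF value = FCA price + origin terminal + freight + insurance = 12671.40 + 798.32 + 5187.49 + 91.60 = 18748.81
Import duty = 18748.81 × 5% = 937.44
Buyer bears: origin terminal 798.32 + freight 5187.49 + insurance 91.60 + destination terminal 1334.58 + brokerage 158.44 + delivery 291.97 + duty 937.44 = 8799.84
Landed cost = invoice 12671.40 + 8799.84 = 21471.24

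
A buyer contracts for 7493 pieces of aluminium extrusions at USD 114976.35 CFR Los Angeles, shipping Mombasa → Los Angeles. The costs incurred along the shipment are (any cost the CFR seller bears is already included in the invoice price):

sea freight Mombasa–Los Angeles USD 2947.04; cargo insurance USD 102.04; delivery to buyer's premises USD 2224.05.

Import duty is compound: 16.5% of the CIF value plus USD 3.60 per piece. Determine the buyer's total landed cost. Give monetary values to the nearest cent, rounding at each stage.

CFR: the seller pays costs through ocean freight to the destination port, but not insurance.
Already in the invoice (seller's account under CFR): freight — exclude.
CIF value = CFR price + insurance = 114976.35 + 102.04 = 115078.39
Ad valorem component: 115078.39 × 16.5% = 18987.93
Specific component: 7493 × 3.60 = 26974.80
Import duty = 18987.93 + 26974.80 = 45962.73
Buyer bears: insurance 102.04 + delivery 2224.05 + duty 45962.73 = 48288.82
Landed cost = invoice 114976.35 + 48288.82 = 163265.17

Total landed cost: USD 163265.17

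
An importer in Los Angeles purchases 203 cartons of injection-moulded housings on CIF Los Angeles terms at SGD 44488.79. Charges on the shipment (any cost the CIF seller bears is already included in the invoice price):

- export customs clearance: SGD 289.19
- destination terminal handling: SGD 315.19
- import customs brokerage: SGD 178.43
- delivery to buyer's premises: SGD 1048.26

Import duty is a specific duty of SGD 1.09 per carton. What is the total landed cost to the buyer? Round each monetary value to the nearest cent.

Total landed cost: SGD 46251.94

CIF: the seller pays costs through ocean freight and marine insurance to the destination port.
Already in the invoice (seller's account under CIF): export clearance — exclude.
The CIF price already equals the CIF value: 44488.79
Import duty = 203 × 1.09 = 221.27
Buyer bears: destination terminal 315.19 + brokerage 178.43 + delivery 1048.26 + duty 221.27 = 1763.15
Landed cost = invoice 44488.79 + 1763.15 = 46251.94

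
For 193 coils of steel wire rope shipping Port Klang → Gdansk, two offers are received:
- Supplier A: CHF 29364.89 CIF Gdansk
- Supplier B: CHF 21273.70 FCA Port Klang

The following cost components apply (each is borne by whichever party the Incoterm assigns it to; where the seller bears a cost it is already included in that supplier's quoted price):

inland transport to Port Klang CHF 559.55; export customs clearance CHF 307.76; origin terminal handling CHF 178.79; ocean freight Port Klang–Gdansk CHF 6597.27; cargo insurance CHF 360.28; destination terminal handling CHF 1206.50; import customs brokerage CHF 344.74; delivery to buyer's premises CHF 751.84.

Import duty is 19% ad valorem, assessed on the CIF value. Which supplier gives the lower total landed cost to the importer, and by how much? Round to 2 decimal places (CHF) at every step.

Supplier A (CIF):
The CIF price already equals the CIF value: 29364.89
Import duty = 29364.89 × 19% = 5579.33
Buyer bears (A): 1206.50 + 344.74 + 751.84 = 2303.08
Landed cost (A) = invoice 29364.89 + 2303.08 + duty 5579.33 = 37247.30
Supplier B (FCA):
CIF value = FCA price + origin terminal + freight + insurance = 21273.70 + 178.79 + 6597.27 + 360.28 = 28410.04
Import duty = 28410.04 × 19% = 5397.91
Buyer bears (B): 178.79 + 6597.27 + 360.28 + 1206.50 + 344.74 + 751.84 = 9439.42
Landed cost (B) = invoice 21273.70 + 9439.42 + duty 5397.91 = 36111.03
Difference = |37247.30 − 36111.03| = 1136.27

Supplier B is cheaper by CHF 1136.27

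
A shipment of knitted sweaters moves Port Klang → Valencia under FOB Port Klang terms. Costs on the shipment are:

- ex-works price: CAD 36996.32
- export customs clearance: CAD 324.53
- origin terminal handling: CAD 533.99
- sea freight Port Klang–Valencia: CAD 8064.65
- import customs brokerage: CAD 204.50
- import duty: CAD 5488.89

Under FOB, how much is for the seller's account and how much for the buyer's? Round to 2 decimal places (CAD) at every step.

FOB: the seller bears costs until goods are on board at the origin port; the buyer bears freight, insurance and all costs thereafter.
Seller's account: goods 36996.32 + export clearance 324.53 + origin terminal 533.99 = 37854.84
Buyer's account: freight 8064.65 + brokerage 204.50 + duty 5488.89 = 13758.04

Seller: CAD 37854.84; buyer: CAD 13758.04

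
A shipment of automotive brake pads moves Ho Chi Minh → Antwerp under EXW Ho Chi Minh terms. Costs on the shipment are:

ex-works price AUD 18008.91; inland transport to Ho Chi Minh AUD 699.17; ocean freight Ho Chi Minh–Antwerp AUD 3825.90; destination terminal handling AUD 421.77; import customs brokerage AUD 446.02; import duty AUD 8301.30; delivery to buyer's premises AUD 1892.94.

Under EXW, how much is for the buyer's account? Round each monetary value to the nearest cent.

Buyer's account: AUD 15587.10

EXW: the seller makes goods available at their premises; the buyer bears all onward costs.
Seller's account: goods 18008.91 = 18008.91
Buyer's account: inland to port 699.17 + freight 3825.90 + destination terminal 421.77 + brokerage 446.02 + duty 8301.30 + delivery 1892.94 = 15587.10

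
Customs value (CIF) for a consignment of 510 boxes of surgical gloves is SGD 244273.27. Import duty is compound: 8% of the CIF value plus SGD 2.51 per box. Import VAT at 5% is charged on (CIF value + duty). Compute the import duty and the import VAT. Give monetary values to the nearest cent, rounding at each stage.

Import duty: SGD 20821.96; import VAT: SGD 13254.76

Ad valorem component: 244273.27 × 8% = 19541.86
Specific component: 510 × 2.51 = 1280.10
Import duty = 19541.86 + 1280.10 = 20821.96
VAT base = CIF + duty = 244273.27 + 20821.96 = 265095.23
Import VAT = 265095.23 × 5% = 13254.76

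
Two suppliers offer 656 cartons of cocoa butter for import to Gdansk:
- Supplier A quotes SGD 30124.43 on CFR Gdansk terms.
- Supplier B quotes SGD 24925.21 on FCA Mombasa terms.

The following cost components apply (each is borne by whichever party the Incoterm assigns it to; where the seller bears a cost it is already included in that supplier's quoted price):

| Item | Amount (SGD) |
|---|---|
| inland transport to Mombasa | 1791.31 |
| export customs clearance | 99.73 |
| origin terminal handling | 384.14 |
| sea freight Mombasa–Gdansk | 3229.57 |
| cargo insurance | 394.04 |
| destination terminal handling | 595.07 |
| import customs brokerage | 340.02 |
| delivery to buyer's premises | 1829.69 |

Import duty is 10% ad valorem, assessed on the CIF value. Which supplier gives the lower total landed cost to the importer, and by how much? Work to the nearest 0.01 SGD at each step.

Supplier A (CFR):
CIF value = CFR price + insurance = 30124.43 + 394.04 = 30518.47
Import duty = 30518.47 × 10% = 3051.85
Buyer bears (A): 394.04 + 595.07 + 340.02 + 1829.69 = 3158.82
Landed cost (A) = invoice 30124.43 + 3158.82 + duty 3051.85 = 36335.10
Supplier B (FCA):
CIF value = FCA price + origin terminal + freight + insurance = 24925.21 + 384.14 + 3229.57 + 394.04 = 28932.96
Import duty = 28932.96 × 10% = 2893.30
Buyer bears (B): 384.14 + 3229.57 + 394.04 + 595.07 + 340.02 + 1829.69 = 6772.53
Landed cost (B) = invoice 24925.21 + 6772.53 + duty 2893.30 = 34591.04
Difference = |36335.10 − 34591.04| = 1744.06

Supplier B is cheaper by SGD 1744.06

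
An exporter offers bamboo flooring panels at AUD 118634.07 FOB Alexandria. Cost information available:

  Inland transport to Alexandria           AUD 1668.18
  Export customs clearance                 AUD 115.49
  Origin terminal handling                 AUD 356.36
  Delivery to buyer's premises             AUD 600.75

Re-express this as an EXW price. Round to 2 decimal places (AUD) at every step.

EXW price: AUD 116494.04

Not relevant to the conversion: delivery — on the buyer under both terms; not part of either seller's price.
From FOB to EXW, the seller no longer bears: inland to port, export clearance, origin terminal.
EXW price = 118634.07 − 1668.18 − 115.49 − 356.36 = 116494.04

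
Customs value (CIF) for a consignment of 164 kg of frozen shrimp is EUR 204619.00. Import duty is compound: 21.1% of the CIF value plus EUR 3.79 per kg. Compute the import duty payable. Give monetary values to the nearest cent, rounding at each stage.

Import duty: EUR 43796.17

Ad valorem component: 204619.00 × 21.1% = 43174.61
Specific component: 164 × 3.79 = 621.56
Import duty = 43174.61 + 621.56 = 43796.17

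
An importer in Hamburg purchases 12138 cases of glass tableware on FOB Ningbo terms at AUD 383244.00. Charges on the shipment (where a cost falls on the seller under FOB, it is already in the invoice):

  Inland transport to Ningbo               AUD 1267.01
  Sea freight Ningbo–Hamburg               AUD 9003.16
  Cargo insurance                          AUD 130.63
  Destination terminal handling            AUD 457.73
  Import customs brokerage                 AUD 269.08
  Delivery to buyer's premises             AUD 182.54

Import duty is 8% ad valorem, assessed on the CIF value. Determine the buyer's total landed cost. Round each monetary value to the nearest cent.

Total landed cost: AUD 424677.36

FOB: the seller bears costs until goods are on board at the origin port; the buyer bears freight, insurance and all costs thereafter.
Already in the invoice (seller's account under FOB): inland to port — exclude.
CIF value = FOB price + freight + insurance = 383244.00 + 9003.16 + 130.63 = 392377.79
Import duty = 392377.79 × 8% = 31390.22
Buyer bears: freight 9003.16 + insurance 130.63 + destination terminal 457.73 + brokerage 269.08 + delivery 182.54 + duty 31390.22 = 41433.36
Landed cost = invoice 383244.00 + 41433.36 = 424677.36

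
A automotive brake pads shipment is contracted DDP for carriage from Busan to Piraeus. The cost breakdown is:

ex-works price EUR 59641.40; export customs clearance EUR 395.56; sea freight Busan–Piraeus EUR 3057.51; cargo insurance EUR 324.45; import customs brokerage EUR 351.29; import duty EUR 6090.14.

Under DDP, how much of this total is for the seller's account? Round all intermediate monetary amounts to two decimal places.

Seller's account: EUR 69860.35

DDP: the seller bears all costs including import duty.
Seller's account: goods 59641.40 + export clearance 395.56 + freight 3057.51 + insurance 324.45 + brokerage 351.29 + duty 6090.14 = 69860.35
Buyer's account: 0.00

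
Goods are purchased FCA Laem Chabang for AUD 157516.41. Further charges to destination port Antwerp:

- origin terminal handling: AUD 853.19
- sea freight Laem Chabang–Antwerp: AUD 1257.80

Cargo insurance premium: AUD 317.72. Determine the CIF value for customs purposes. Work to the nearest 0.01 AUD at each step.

CIF value: AUD 159945.12

CIF = FCA price + pre-shipment costs + freight + insurance
CIF = 157516.41 + 853.19 + 1257.80 + 317.72 = 159945.12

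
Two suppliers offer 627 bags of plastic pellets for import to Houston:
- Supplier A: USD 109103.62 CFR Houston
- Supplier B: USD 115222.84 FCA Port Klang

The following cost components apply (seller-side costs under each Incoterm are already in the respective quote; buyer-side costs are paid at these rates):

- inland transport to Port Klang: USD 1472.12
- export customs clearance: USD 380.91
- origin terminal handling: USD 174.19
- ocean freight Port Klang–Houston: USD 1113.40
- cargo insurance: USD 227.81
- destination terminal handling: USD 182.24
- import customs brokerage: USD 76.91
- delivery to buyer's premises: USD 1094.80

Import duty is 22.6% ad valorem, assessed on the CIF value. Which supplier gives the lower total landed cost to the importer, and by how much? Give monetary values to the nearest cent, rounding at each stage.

Supplier A is cheaper by USD 9080.75

Supplier A (CFR):
CIF value = CFR price + insurance = 109103.62 + 227.81 = 109331.43
Import duty = 109331.43 × 22.6% = 24708.90
Buyer bears (A): 227.81 + 182.24 + 76.91 + 1094.80 = 1581.76
Landed cost (A) = invoice 109103.62 + 1581.76 + duty 24708.90 = 135394.28
Supplier B (FCA):
CIF value = FCA price + origin terminal + freight + insurance = 115222.84 + 174.19 + 1113.40 + 227.81 = 116738.24
Import duty = 116738.24 × 22.6% = 26382.84
Buyer bears (B): 174.19 + 1113.40 + 227.81 + 182.24 + 76.91 + 1094.80 = 2869.35
Landed cost (B) = invoice 115222.84 + 2869.35 + duty 26382.84 = 144475.03
Difference = |135394.28 − 144475.03| = 9080.75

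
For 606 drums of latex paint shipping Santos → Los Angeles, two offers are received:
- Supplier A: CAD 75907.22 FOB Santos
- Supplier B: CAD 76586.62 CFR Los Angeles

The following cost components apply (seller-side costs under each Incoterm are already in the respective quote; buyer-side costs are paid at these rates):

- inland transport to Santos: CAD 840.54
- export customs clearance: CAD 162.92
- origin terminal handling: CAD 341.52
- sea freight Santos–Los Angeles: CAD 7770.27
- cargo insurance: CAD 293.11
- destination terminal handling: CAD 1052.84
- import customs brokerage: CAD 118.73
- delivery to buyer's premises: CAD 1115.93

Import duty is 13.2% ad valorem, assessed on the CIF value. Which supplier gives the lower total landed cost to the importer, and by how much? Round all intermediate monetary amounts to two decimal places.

Supplier B is cheaper by CAD 8026.87

Supplier A (FOB):
CIF value = FOB price + freight + insurance = 75907.22 + 7770.27 + 293.11 = 83970.60
Import duty = 83970.60 × 13.2% = 11084.12
Buyer bears (A): 7770.27 + 293.11 + 1052.84 + 118.73 + 1115.93 = 10350.88
Landed cost (A) = invoice 75907.22 + 10350.88 + duty 11084.12 = 97342.22
Supplier B (CFR):
CIF value = CFR price + insurance = 76586.62 + 293.11 = 76879.73
Import duty = 76879.73 × 13.2% = 10148.12
Buyer bears (B): 293.11 + 1052.84 + 118.73 + 1115.93 = 2580.61
Landed cost (B) = invoice 76586.62 + 2580.61 + duty 10148.12 = 89315.35
Difference = |97342.22 − 89315.35| = 8026.87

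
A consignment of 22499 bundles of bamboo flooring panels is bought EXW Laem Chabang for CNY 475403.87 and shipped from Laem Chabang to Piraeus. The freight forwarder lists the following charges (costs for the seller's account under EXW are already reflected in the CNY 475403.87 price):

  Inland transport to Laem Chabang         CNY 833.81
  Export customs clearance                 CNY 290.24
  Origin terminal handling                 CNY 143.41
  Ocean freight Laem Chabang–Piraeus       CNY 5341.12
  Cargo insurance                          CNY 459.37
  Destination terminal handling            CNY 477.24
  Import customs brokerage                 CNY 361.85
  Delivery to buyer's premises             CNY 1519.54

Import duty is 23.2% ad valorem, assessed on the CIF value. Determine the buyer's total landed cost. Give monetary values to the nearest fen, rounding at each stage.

Total landed cost: CNY 596763.91

EXW: the seller makes goods available at their premises; the buyer bears all onward costs.
CIF value = EXW price + inland to port + export clearance + origin terminal + freight + insurance = 475403.87 + 833.81 + 290.24 + 143.41 + 5341.12 + 459.37 = 482471.82
Import duty = 482471.82 × 23.2% = 111933.46
Buyer bears: inland to port 833.81 + export clearance 290.24 + origin terminal 143.41 + freight 5341.12 + insurance 459.37 + destination terminal 477.24 + brokerage 361.85 + delivery 1519.54 + duty 111933.46 = 121360.04
Landed cost = invoice 475403.87 + 121360.04 = 596763.91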